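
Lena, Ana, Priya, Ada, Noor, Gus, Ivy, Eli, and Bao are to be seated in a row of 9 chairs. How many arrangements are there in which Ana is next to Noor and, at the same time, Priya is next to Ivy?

Treat {Ana,Noor} as one block (2 orders) and {Priya,Ivy} as another (2 orders).
That leaves 7 units to arrange: 2 × 2 × 7! = 4 × 5040 = 20160.

20160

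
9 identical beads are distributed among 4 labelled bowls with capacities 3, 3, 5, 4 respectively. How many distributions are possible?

59

Without the upper bounds there are C(12,3) = 220 ways to split 9 among 4 bowls.
Subtract solutions that violate a single cap (substitute x_i' = x_i − (cap_i+1)): x_1 ≥ 4 gives C(8,3) = 56; x_2 ≥ 4 gives C(8,3) = 56; x_3 ≥ 6 gives C(6,3) = 20; x_4 ≥ 5 gives C(7,3) = 35. Together 167.
Add back pairs where two caps are both exceeded: 4 + 0 + 1 + 0 + 1 + 0 = 6.
By inclusion–exclusion the count is 220 − 167 + 6 = 59.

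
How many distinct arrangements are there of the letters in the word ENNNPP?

ENNNPP has 6 letters with N appearing 3 times and P appearing twice.
The number of distinct arrangements is 6!/(3!·2!) = 720/12 = 60.

60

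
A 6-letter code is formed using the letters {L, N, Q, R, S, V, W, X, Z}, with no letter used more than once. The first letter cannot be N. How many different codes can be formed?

53760

The first letter has 9−1 = 8 choices (anything except N).
The remaining 5 letters are filled from the other 8 symbols without repetition: 8 × 7 × 6 × 5 × 4 = 6720.
Total: 8 × 6720 = 53760.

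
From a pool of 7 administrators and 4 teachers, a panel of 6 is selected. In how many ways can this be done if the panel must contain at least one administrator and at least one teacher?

Total 6-person selections from all 11: C(11,6) = 462.
Subtract selections that omit an entire group: no administrators → C(4,6) = 0; no teachers → C(7,6) = 7.
Both groups omitted at once is impossible, so 462 − 7 = 455.

455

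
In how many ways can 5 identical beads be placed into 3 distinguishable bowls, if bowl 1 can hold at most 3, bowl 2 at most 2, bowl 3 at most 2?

By stars and bars, unrestricted non-negative solutions to x_1+…+x_3 = 5 number C(5+2,2) = 21.
Subtract solutions that violate a single cap (substitute x_i' = x_i − (cap_i+1)): x_1 ≥ 4 gives C(3,2) = 3; x_2 ≥ 3 gives C(4,2) = 6; x_3 ≥ 3 gives C(4,2) = 6. Together 15.
No two caps can be exceeded simultaneously, so the pair terms are all 0.
By inclusion–exclusion the count is 21 − 15 + 0 = 6.

6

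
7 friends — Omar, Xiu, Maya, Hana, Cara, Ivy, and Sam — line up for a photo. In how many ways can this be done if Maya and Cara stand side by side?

Treat {Maya, Cara} as a single unit. There are 6 units to order, and the pair itself can be ordered 2 ways.
So the count is 2·(6)! = 1440.

1440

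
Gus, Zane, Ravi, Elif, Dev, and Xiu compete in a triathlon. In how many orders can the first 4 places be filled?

This is an ordered selection of 4 from 6: P(6,4).
That gives 6 × 5 × 4 × 3 = 360.

360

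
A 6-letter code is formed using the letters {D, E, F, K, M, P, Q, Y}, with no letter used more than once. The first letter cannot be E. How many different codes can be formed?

The first letter has 8−1 = 7 choices (anything except E).
The remaining 5 letters are filled from the other 7 symbols without repetition: 7 × 6 × 5 × 4 × 3 = 2520.
Total: 7 × 2520 = 17640.

17640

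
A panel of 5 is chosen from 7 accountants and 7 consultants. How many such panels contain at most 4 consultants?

Split by how many consultants are chosen (0 through 4).
Sum: C(7,0)·C(7,5) + C(7,1)·C(7,4) + C(7,2)·C(7,3) + C(7,3)·C(7,2) + C(7,4)·C(7,1) = 21 + 245 + 735 + 735 + 245 = 1981.

1981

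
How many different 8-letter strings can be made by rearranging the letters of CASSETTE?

5040

The 8 letters of CASSETTE have repeats: E appearing twice, S appearing twice, and T appearing twice.
Dividing 8! = 40320 by 2!·2!·2! = 8 for the repeated letters gives 5040.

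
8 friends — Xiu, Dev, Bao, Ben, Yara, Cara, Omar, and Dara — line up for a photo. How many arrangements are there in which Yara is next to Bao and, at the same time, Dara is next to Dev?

Treat {Yara,Bao} as one block (2 orders) and {Dara,Dev} as another (2 orders).
That leaves 6 units to arrange: 2 × 2 × 6! = 4 × 720 = 2880.

2880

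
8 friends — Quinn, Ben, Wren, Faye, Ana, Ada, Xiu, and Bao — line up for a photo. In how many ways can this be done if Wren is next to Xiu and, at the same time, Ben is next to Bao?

Treat {Wren,Xiu} as one block (2 orders) and {Ben,Bao} as another (2 orders).
That leaves 6 units to arrange: 2 × 2 × 6! = 4 × 720 = 2880.

2880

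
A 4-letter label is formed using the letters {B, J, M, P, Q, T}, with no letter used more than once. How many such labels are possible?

This is a permutation of 4 out of 6: P(6,4) = 6!/2!.
That product is 6 × 5 × 4 × 3 = 360.

360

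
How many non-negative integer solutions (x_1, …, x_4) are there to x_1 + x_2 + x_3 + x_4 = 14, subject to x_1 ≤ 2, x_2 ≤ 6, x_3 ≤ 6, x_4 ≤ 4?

31

By stars and bars, unrestricted non-negative solutions to x_1+…+x_4 = 14 number C(14+3,3) = 680.
Subtract solutions that violate a single cap (substitute x_i' = x_i − (cap_i+1)): x_1 ≥ 3 gives C(14,3) = 364; x_2 ≥ 7 gives C(10,3) = 120; x_3 ≥ 7 gives C(10,3) = 120; x_4 ≥ 5 gives C(12,3) = 220. Together 824.
Add back pairs where two caps are both exceeded: 35 + 35 + 84 + 1 + 10 + 10 = 175.
By inclusion–exclusion the count is 680 − 824 + 175 = 31.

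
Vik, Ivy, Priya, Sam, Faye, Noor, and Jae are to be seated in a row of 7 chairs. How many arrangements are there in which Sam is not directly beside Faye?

3600

There are 7! = 5040 arrangements in all. If Sam and Faye are adjacent, merging them into one block gives 2·(6)! = 1440 arrangements.
So 5040 − 1440 = 3600 arrangements keep them apart.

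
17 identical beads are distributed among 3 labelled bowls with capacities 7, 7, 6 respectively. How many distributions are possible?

Ignoring the caps, the number of non-negative solutions to x_1+…+x_3 = 17 is C(19,2) = 171.
Subtract solutions that violate a single cap (substitute x_i' = x_i − (cap_i+1)): x_1 ≥ 8 gives C(11,2) = 55; x_2 ≥ 8 gives C(11,2) = 55; x_3 ≥ 7 gives C(12,2) = 66. Together 176.
Add back pairs where two caps are both exceeded: 3 + 6 + 6 = 15.
By inclusion–exclusion the count is 171 − 176 + 15 = 10.

10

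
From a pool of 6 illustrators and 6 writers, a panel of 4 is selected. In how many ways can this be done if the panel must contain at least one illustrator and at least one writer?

Total 4-person selections from all 12: C(12,4) = 495.
Selections missing a whole group: no illustrators → C(6,4) = 15; no writers → C(6,4) = 15.
Both groups omitted at once is impossible, so 495 − 30 = 465.

465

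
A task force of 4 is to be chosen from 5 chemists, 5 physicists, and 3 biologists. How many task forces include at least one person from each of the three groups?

Unrestricted: C(13,4) = 715 ways to pick any 4 of the 13.
Subtract selections that omit an entire group: no chemists → C(8,4) = 70; no physicists → C(8,4) = 70; no biologists → C(10,4) = 210.
Add back selections omitting two groups (i.e. drawn from a single group): C(5,4) + C(5,4) + C(3,4) = 10.
By inclusion–exclusion: 715 − 350 + 10 = 375.

375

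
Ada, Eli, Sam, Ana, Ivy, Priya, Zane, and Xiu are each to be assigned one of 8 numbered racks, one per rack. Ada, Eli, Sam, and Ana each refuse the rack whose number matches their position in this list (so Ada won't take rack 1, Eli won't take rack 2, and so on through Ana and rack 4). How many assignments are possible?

24024

Let Aᵢ (for 1 ≤ i ≤ 4) be the placements that put person i in their forbidden rack. Any j of these fix j positions, leaving (8−j)! ways to fill the rest, and there are C(4,j) ways to pick which j.
By inclusion–exclusion, the number of valid placements is Σ_{j=0}^{4} (−1)^j C(4,j)·(8−j)!.
Computing: 40320 − 20160 + 4320 − 480 + 24 = 24024.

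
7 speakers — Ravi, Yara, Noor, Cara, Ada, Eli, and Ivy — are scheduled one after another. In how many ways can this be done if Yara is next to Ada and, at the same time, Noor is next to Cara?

Treat {Yara,Ada} as one block (2 orders) and {Noor,Cara} as another (2 orders).
That leaves 5 units to arrange: 2 × 2 × 5! = 4 × 120 = 480.

480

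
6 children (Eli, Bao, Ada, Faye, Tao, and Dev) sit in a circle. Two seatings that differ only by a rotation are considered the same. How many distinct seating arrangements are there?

Around a circle, 6 distinct people have 6!/6 = (5)! = 120 rotationally distinct seatings.

120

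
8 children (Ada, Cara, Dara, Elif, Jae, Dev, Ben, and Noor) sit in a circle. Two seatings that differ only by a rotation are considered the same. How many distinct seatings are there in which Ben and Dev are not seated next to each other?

3600

Without the restriction there are (7)! = 5040 seatings.
Those with Ben next to Dev: fuse the pair into one unit and seat 7 units around a circle — 2·(6)! = 1440.
Subtracting, 5040 − 1440 = 3600.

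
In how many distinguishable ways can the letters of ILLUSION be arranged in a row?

10080

ILLUSION has 8 letters with I appearing twice and L appearing twice.
So there are 8! / (2!·2!) = 10080 distinguishable arrangements.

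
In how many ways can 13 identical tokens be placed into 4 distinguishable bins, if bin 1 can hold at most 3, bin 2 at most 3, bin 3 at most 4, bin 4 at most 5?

10

By stars and bars, unrestricted non-negative solutions to x_1+…+x_4 = 13 number C(13+3,3) = 560.
Subtract solutions that violate a single cap (substitute x_i' = x_i − (cap_i+1)): x_1 ≥ 4 gives C(12,3) = 220; x_2 ≥ 4 gives C(12,3) = 220; x_3 ≥ 5 gives C(11,3) = 165; x_4 ≥ 6 gives C(10,3) = 120. Together 725.
Add back pairs where two caps are both exceeded: 56 + 35 + 20 + 35 + 20 + 10 = 176.
Subtract triples: 1 + 0 + 0 + 0 = 1.
By inclusion–exclusion the count is 560 − 725 + 176 − 1 = 10.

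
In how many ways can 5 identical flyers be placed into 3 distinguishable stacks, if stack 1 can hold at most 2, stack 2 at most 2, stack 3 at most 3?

6

Ignoring the caps, the number of non-negative solutions to x_1+…+x_3 = 5 is C(7,2) = 21.
Subtract solutions that violate a single cap (substitute x_i' = x_i − (cap_i+1)): x_1 ≥ 3 gives C(4,2) = 6; x_2 ≥ 3 gives C(4,2) = 6; x_3 ≥ 4 gives C(3,2) = 3. Together 15.
No two caps can be exceeded simultaneously, so the pair terms are all 0.
By inclusion–exclusion the count is 21 − 15 + 0 = 6.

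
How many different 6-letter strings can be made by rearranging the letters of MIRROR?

The 6 letters of MIRROR have repeats: R appearing 3 times.
Dividing 6! = 720 by 3! = 6 for the repeated letters gives 120.

120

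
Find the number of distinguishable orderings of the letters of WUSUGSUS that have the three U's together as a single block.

Treat the 3 copies of U as a single block. The multiset to arrange is then {UUU, G, S, S, S, W}, 6 items in all.
That gives (6)!/(3!) = 120 arrangements.

120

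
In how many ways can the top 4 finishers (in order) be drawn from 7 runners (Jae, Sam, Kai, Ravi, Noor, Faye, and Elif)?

There are 7 choices for 1st place, 6 for 2nd, and so on down to 4 for position 4.
That gives 7 × 6 × 5 × 4 = 840.

840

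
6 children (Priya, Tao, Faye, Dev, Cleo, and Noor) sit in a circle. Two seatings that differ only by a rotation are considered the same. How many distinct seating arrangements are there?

120

Around a circle, 6 distinct people have 6!/6 = (5)! = 120 rotationally distinct seatings.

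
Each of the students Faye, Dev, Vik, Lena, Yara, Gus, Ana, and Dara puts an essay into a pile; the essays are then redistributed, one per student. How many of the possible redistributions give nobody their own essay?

This is the derangement count D_8: permutations of 8 items with no fixed point.
By inclusion–exclusion this is Σ_{j=0}^{8} (−1)^j C(8,j)·(8−j)!.
Computing: 40320 − 40320 + 20160 − 6720 + 1680 − 336 + 56 − 8 + 1 = 14833.

14833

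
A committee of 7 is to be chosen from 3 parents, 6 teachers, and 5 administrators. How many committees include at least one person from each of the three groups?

Unrestricted: C(14,7) = 3432 ways to pick any 7 of the 14.
Selections missing a whole group: no parents → C(11,7) = 330; no teachers → C(8,7) = 8; no administrators → C(9,7) = 36.
Add back selections omitting two groups (i.e. drawn from a single group): C(3,7) + C(6,7) + C(5,7) = 0.
By inclusion–exclusion: 3432 − 374 + 0 = 3058.

3058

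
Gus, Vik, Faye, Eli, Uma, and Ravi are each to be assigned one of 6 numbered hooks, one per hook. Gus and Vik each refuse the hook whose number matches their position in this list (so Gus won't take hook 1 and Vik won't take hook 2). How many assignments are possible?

Let Aᵢ (for i ∈ {1, 2}) be the placements that put person i in their forbidden hook. Any j of these fix j positions, leaving (6−j)! ways to fill the rest, and there are C(2,j) ways to pick which j.
By inclusion–exclusion, the number of valid placements is Σ_{j=0}^{2} (−1)^j C(2,j)·(6−j)!.
Computing: 720 − 240 + 24 = 504.

504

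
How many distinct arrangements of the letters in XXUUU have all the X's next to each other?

4

Treat the 2 copies of X as a single block. The multiset to arrange is then {XX, U, U, U}, 4 items in all.
That gives (4)!/(3!) = 4 arrangements.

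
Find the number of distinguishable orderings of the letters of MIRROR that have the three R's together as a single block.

Treat the 3 copies of R as a single block. The multiset to arrange is then {RRR, I, M, O}, 4 items in all.
All 4 items are distinct, so there are (4)! = 24 arrangements.

24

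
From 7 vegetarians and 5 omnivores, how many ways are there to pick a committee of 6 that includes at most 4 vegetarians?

812

Split by how many vegetarians are chosen (0 through 4).
Sum: C(7,0)·C(5,6) + C(7,1)·C(5,5) + C(7,2)·C(5,4) + C(7,3)·C(5,3) + C(7,4)·C(5,2) = 0 + 7 + 105 + 350 + 350 = 812.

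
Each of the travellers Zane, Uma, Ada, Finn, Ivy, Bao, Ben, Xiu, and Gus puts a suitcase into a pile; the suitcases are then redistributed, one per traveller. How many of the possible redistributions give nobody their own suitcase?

This is the derangement count D_9: permutations of 9 items with no fixed point.
By inclusion–exclusion this is Σ_{j=0}^{9} (−1)^j C(9,j)·(9−j)!.
Computing: 362880 − 362880 + 181440 − 60480 + 15120 − 3024 + 504 − 72 + 9 − 1 = 133496.

133496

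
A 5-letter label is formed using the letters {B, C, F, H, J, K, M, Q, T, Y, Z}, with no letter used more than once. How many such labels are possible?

With no repetition, fill the 5 letters in order: 11 choices, then 10, down to 7.
That product is 11 × 10 × 9 × 8 × 7 = 55440.

55440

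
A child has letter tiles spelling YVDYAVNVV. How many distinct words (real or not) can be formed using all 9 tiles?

The 9 letters of YVDYAVNVV have repeats: V appearing 4 times and Y appearing twice.
Dividing 9! = 362880 by 4!·2! = 48 for the repeated letters gives 7560.

7560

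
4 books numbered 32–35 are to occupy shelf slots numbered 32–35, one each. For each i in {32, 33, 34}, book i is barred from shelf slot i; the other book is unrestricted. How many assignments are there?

11

Let Aᵢ (for i ∈ {32, 33, 34}) be the placements that put book i in its forbidden shelf slot. Any j of these fix j positions, leaving (4−j)! ways to fill the rest, and there are C(3,j) ways to pick which j.
By inclusion–exclusion, the number of valid placements is Σ_{j=0}^{3} (−1)^j C(3,j)·(4−j)!.
Computing: 24 − 18 + 6 − 1 = 11.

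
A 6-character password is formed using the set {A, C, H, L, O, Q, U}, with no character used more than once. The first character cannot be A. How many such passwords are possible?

The first character has 7−1 = 6 choices (anything except A).
The remaining 5 characters are filled from the other 6 symbols without repetition: 6 × 5 × 4 × 3 × 2 = 720.
Total: 6 × 720 = 4320.

4320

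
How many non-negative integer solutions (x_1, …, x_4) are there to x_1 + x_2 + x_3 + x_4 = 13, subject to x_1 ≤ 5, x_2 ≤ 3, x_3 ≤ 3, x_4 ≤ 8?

By stars and bars, unrestricted non-negative solutions to x_1+…+x_4 = 13 number C(13+3,3) = 560.
Subtract solutions that violate a single cap (substitute x_i' = x_i − (cap_i+1)): x_1 ≥ 6 gives C(10,3) = 120; x_2 ≥ 4 gives C(12,3) = 220; x_3 ≥ 4 gives C(12,3) = 220; x_4 ≥ 9 gives C(7,3) = 35. Together 595.
Add back pairs where two caps are both exceeded: 20 + 20 + 0 + 56 + 1 + 1 = 98.
By inclusion–exclusion the count is 560 − 595 + 98 = 63.

63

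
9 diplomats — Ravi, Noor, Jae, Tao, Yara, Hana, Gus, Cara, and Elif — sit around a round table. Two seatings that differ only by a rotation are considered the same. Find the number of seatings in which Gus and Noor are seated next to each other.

Glue Gus and Noor into a block (2 internal orders). Seating 8 units around a circle gives (7)! arrangements.
So 2 × (7)! = 2 × 5040 = 10080.

10080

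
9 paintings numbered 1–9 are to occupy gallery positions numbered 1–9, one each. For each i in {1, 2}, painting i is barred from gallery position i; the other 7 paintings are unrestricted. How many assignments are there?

287280

Let Aᵢ (for i ∈ {1, 2}) be the placements that put painting i in its forbidden gallery position. Any j of these fix j positions, leaving (9−j)! ways to fill the rest, and there are C(2,j) ways to pick which j.
By inclusion–exclusion, the number of valid placements is Σ_{j=0}^{2} (−1)^j C(2,j)·(9−j)!.
Computing: 362880 − 80640 + 5040 = 287280.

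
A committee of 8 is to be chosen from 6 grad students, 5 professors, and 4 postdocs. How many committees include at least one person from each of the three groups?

6216

With no constraint there are C(15,8) = 6435 possible selections.
Subtract selections that omit an entire group: no grad students → C(9,8) = 9; no professors → C(10,8) = 45; no postdocs → C(11,8) = 165.
Add back selections omitting two groups (i.e. drawn from a single group): C(6,8) + C(5,8) + C(4,8) = 0.
By inclusion–exclusion: 6435 − 219 + 0 = 6216.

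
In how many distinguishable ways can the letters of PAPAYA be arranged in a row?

The 6 letters of PAPAYA have repeats: A appearing 3 times and P appearing twice.
The number of distinct arrangements is 6!/(3!·2!) = 720/12 = 60.

60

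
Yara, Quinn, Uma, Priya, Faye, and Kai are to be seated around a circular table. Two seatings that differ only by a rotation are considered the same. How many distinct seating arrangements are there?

120

Seat Yara anywhere (absorbing the rotational symmetry), then permute the other 5: (5)! = 120.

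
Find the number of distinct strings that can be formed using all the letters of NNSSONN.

105

NNSSONN has 7 letters with N appearing 4 times and S appearing twice.
The number of distinct arrangements is 7!/(4!·2!) = 5040/48 = 105.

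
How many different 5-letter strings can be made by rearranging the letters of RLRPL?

30

RLRPL has 5 letters with L appearing twice and R appearing twice.
Dividing 5! = 120 by 2!·2! = 4 for the repeated letters gives 30.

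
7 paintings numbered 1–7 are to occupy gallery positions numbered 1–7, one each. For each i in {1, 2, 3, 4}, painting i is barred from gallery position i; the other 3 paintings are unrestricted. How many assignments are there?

2790

Let Aᵢ (for 1 ≤ i ≤ 4) be the placements that put painting i in its forbidden gallery position. Any j of these fix j positions, leaving (7−j)! ways to fill the rest, and there are C(4,j) ways to pick which j.
By inclusion–exclusion, the number of valid placements is Σ_{j=0}^{4} (−1)^j C(4,j)·(7−j)!.
Computing: 5040 − 2880 + 720 − 96 + 6 = 2790.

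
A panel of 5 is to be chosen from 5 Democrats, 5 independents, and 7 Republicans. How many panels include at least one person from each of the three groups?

4375

With no constraint there are C(17,5) = 6188 possible selections.
Subtract selections that omit an entire group: no Democrats → C(12,5) = 792; no independents → C(12,5) = 792; no Republicans → C(10,5) = 252.
Add back selections omitting two groups (i.e. drawn from a single group): C(5,5) + C(5,5) + C(7,5) = 23.
By inclusion–exclusion: 6188 − 1836 + 23 = 4375.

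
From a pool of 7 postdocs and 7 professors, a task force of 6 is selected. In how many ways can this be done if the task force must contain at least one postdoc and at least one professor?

2989

Total 6-person selections from all 14: C(14,6) = 3003.
Subtract selections that omit an entire group: no postdocs → C(7,6) = 7; no professors → C(7,6) = 7.
Both groups omitted at once is impossible, so 3003 − 14 = 2989.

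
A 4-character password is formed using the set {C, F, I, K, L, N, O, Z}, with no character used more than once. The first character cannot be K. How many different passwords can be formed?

1470

The first character has 8−1 = 7 choices (anything except K).
The remaining 3 characters are filled from the other 7 symbols without repetition: 7 × 6 × 5 = 210.
Total: 7 × 210 = 1470.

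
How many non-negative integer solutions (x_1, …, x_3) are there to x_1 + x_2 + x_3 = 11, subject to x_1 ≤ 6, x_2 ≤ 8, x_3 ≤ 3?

22

Ignoring the caps, the number of non-negative solutions to x_1+…+x_3 = 11 is C(13,2) = 78.
Subtract solutions that violate a single cap (substitute x_i' = x_i − (cap_i+1)): x_1 ≥ 7 gives C(6,2) = 15; x_2 ≥ 9 gives C(4,2) = 6; x_3 ≥ 4 gives C(9,2) = 36. Together 57.
Add back pairs where two caps are both exceeded: 0 + 1 + 0 = 1.
By inclusion–exclusion the count is 78 − 57 + 1 = 22.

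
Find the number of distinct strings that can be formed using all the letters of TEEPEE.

30

The 6 letters of TEEPEE have repeats: E appearing 4 times.
So there are 6! / (4!) = 30 distinguishable arrangements.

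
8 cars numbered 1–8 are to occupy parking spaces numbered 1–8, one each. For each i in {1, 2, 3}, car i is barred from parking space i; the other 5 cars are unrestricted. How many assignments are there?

27240

Let Aᵢ (for i ∈ {1, 2, 3}) be the placements that put car i in its forbidden parking space. Any j of these fix j positions, leaving (8−j)! ways to fill the rest, and there are C(3,j) ways to pick which j.
By inclusion–exclusion, the number of valid placements is Σ_{j=0}^{3} (−1)^j C(3,j)·(8−j)!.
Computing: 40320 − 15120 + 2160 − 120 = 27240.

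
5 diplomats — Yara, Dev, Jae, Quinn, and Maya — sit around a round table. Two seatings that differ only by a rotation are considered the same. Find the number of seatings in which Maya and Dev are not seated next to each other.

All circular seatings of 5 people number (4)! = 24.
Those with Maya next to Dev: fuse the pair into one unit and seat 4 units around a circle — 2·(3)! = 12.
Subtracting, 24 − 12 = 12.

12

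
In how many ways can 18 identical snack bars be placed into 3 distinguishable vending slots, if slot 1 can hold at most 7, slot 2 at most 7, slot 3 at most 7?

10

By stars and bars, unrestricted non-negative solutions to x_1+…+x_3 = 18 number C(18+2,2) = 190.
Subtract solutions that violate a single cap (substitute x_i' = x_i − (cap_i+1)): x_1 ≥ 8 gives C(12,2) = 66; x_2 ≥ 8 gives C(12,2) = 66; x_3 ≥ 8 gives C(12,2) = 66. Together 198.
Add back pairs where two caps are both exceeded: 6 + 6 + 6 = 18.
By inclusion–exclusion the count is 190 − 198 + 18 = 10.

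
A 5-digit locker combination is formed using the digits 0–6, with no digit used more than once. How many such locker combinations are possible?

Choose and order 5 of the 7 symbols: the first digit has 7 options, the next 6, and so on down to 3.
7 × 6 × 5 × 4 × 3 = 2520.

2520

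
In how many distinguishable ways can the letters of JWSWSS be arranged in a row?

JWSWSS has 6 letters with S appearing 3 times and W appearing twice.
Dividing 6! = 720 by 3!·2! = 12 for the repeated letters gives 60.

60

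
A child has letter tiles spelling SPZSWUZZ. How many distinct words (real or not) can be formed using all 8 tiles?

3360

Letter multiplicities in SPZSWUZZ: P×1, S×2, U×1, W×1, Z×3.
The number of distinct arrangements is 8!/(3!·2!) = 40320/12 = 3360.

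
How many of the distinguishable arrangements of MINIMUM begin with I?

With the first slot taken by I, it remains to arrange the other 6 letters (MNIMUM).
Those 6 letters have M appearing 3 times, giving (6)!/(3!) = 120.

120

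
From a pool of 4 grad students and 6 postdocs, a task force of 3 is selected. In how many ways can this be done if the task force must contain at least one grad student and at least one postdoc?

96

Unrestricted: C(10,3) = 120 ways to pick any 3 of the 10.
Subtract selections that omit an entire group: no grad students → C(6,3) = 20; no postdocs → C(4,3) = 4.
Both groups omitted at once is impossible, so 120 − 24 = 96.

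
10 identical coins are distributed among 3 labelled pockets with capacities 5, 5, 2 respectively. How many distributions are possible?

Without the upper bounds there are C(12,2) = 66 ways to split 10 among 3 pockets.
Subtract solutions that violate a single cap (substitute x_i' = x_i − (cap_i+1)): x_1 ≥ 6 gives C(6,2) = 15; x_2 ≥ 6 gives C(6,2) = 15; x_3 ≥ 3 gives C(9,2) = 36. Together 66.
Add back pairs where two caps are both exceeded: 0 + 3 + 3 = 6.
By inclusion–exclusion the count is 66 − 66 + 6 = 6.

6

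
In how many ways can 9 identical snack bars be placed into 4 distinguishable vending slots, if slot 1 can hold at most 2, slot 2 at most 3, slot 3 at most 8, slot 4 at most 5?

70

Ignoring the caps, the number of non-negative solutions to x_1+…+x_4 = 9 is C(12,3) = 220.
Subtract solutions that violate a single cap (substitute x_i' = x_i − (cap_i+1)): x_1 ≥ 3 gives C(9,3) = 84; x_2 ≥ 4 gives C(8,3) = 56; x_3 ≥ 9 gives C(3,3) = 1; x_4 ≥ 6 gives C(6,3) = 20. Together 161.
Add back pairs where two caps are both exceeded: 10 + 0 + 1 + 0 + 0 + 0 = 11.
By inclusion–exclusion the count is 220 − 161 + 11 = 70.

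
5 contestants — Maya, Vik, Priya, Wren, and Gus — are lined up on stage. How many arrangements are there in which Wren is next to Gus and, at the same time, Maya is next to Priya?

Treat {Wren,Gus} as one block (2 orders) and {Maya,Priya} as another (2 orders).
That leaves 3 units to arrange: 2 × 2 × 3! = 4 × 6 = 24.

24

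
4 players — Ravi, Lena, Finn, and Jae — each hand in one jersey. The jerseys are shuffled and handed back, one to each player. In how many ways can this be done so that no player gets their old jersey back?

Count assignments avoiding every fixed point. For any j of the 4 players fixed to their old jersey, the other 4−j can be arranged in (4−j)! ways.
By inclusion–exclusion this is Σ_{j=0}^{4} (−1)^j C(4,j)·(4−j)!.
Computing: 24 − 24 + 12 − 4 + 1 = 9.

9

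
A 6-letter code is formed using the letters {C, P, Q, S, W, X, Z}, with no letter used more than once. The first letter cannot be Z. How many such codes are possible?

4320

The first letter has 7−1 = 6 choices (anything except Z).
The remaining 5 letters are filled from the other 6 symbols without repetition: 6 × 5 × 4 × 3 × 2 = 720.
Total: 6 × 720 = 4320.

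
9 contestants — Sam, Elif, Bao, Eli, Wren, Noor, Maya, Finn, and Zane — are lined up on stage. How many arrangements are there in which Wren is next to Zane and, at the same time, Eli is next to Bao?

20160

Treat {Wren,Zane} as one block (2 orders) and {Eli,Bao} as another (2 orders).
That leaves 7 units to arrange: 2 × 2 × 7! = 4 × 5040 = 20160.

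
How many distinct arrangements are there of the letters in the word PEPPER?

60

Letter multiplicities in PEPPER: E×2, P×3, R×1.
So there are 6! / (3!·2!) = 60 distinguishable arrangements.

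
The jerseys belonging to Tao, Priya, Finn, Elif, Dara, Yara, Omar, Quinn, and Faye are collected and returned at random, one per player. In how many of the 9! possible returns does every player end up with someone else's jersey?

133496

Let Aᵢ be the assignments in which player i gets their old jersey. We want the size of the complement of A₁∪…∪A_9.
By inclusion–exclusion this is Σ_{j=0}^{9} (−1)^j C(9,j)·(9−j)!.
Computing: 362880 − 362880 + 181440 − 60480 + 15120 − 3024 + 504 − 72 + 9 − 1 = 133496.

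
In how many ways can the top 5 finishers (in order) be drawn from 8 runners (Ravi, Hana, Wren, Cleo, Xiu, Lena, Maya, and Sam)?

6720

This is an ordered selection of 5 from 8: P(8,5).
That gives 8 × 7 × 6 × 5 × 4 = 6720.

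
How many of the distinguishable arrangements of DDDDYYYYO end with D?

Fix D in the last position and arrange the remaining 8 letters.
Those 8 letters have D appearing 3 times and Y appearing 4 times, giving (8)!/(4!·3!) = 280.

280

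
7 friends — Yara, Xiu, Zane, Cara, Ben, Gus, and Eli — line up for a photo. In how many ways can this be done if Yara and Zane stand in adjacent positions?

1440

Place the 5 others and the Yara-Zane pair as 6 objects in a line; the pair has 2 internal arrangements.
That gives 2 × 6! = 2 × 720 = 1440.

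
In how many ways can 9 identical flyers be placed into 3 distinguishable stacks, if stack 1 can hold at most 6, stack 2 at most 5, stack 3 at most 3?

18

Without the upper bounds there are C(11,2) = 55 ways to split 9 among 3 stacks.
Subtract solutions that violate a single cap (substitute x_i' = x_i − (cap_i+1)): x_1 ≥ 7 gives C(4,2) = 6; x_2 ≥ 6 gives C(5,2) = 10; x_3 ≥ 4 gives C(7,2) = 21. Together 37.
No two caps can be exceeded simultaneously, so the pair terms are all 0.
By inclusion–exclusion the count is 55 − 37 + 0 = 18.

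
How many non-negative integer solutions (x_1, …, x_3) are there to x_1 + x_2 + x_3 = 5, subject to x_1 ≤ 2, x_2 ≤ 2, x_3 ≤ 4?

By stars and bars, unrestricted non-negative solutions to x_1+…+x_3 = 5 number C(5+2,2) = 21.
Subtract solutions that violate a single cap (substitute x_i' = x_i − (cap_i+1)): x_1 ≥ 3 gives C(4,2) = 6; x_2 ≥ 3 gives C(4,2) = 6; x_3 ≥ 5 gives C(2,2) = 1. Together 13.
No two caps can be exceeded simultaneously, so the pair terms are all 0.
By inclusion–exclusion the count is 21 − 13 + 0 = 8.

8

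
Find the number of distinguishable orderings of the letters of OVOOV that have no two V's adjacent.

6

Total arrangements of OVOOV: 5!/(3!·2!) = 10.
If the two V's are adjacent, glue them into one block, leaving 4 items to arrange: (4)!/(3!) = 4 ways.
Subtracting, 10 − 4 = 6 arrangements keep the V's apart.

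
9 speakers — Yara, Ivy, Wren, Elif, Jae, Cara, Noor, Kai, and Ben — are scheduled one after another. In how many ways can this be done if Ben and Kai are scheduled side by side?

Glue Ben and Kai into one block (2 internal orders), leaving 8 units to arrange in a row.
That gives 2 × 8! = 2 × 40320 = 80640.

80640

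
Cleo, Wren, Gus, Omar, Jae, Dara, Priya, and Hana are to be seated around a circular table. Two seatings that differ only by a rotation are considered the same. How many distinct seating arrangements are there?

Fix one person's seat to break rotational symmetry; the remaining 7 people can be arranged in (7)! = 5040 ways.

5040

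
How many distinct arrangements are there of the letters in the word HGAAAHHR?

The 8 letters of HGAAAHHR have repeats: A appearing 3 times and H appearing 3 times.
The number of distinct arrangements is 8!/(3!·3!) = 40320/36 = 1120.

1120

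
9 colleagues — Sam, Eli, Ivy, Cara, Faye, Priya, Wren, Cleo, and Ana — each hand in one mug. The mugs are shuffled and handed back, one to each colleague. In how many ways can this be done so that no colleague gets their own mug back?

This is the derangement count D_9: permutations of 9 items with no fixed point.
By inclusion–exclusion this is Σ_{j=0}^{9} (−1)^j C(9,j)·(9−j)!.
Computing: 362880 − 362880 + 181440 − 60480 + 15120 − 3024 + 504 − 72 + 9 − 1 = 133496.

133496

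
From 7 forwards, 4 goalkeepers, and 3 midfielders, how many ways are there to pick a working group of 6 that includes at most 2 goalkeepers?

2478

Split by how many goalkeepers are chosen (0 through 2).
Sum: C(4,0)·C(10,6) + C(4,1)·C(10,5) + C(4,2)·C(10,4) = 210 + 1008 + 1260 = 2478.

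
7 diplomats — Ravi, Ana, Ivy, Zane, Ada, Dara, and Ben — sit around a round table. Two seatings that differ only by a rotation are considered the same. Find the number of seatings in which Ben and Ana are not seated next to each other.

480

Without the restriction there are (6)! = 720 seatings.
Those with Ben next to Ana: fuse the pair into one unit and seat 6 units around a circle — 2·(5)! = 240.
Subtracting, 720 − 240 = 480.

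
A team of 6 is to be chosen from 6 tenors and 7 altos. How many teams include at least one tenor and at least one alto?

1708

Unrestricted: C(13,6) = 1716 ways to pick any 6 of the 13.
Subtract selections that omit an entire group: no tenors → C(7,6) = 7; no altos → C(6,6) = 1.
Both groups omitted at once is impossible, so 1716 − 8 = 1708.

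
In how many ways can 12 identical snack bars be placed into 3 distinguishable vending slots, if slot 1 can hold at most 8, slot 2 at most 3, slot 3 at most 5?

By stars and bars, unrestricted non-negative solutions to x_1+…+x_3 = 12 number C(12+2,2) = 91.
Subtract solutions that violate a single cap (substitute x_i' = x_i − (cap_i+1)): x_1 ≥ 9 gives C(5,2) = 10; x_2 ≥ 4 gives C(10,2) = 45; x_3 ≥ 6 gives C(8,2) = 28. Together 83.
Add back pairs where two caps are both exceeded: 0 + 0 + 6 = 6.
By inclusion–exclusion the count is 91 − 83 + 6 = 14.

14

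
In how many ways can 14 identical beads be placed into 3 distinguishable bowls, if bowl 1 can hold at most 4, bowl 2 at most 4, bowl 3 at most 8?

By stars and bars, unrestricted non-negative solutions to x_1+…+x_3 = 14 number C(14+2,2) = 120.
Subtract solutions that violate a single cap (substitute x_i' = x_i − (cap_i+1)): x_1 ≥ 5 gives C(11,2) = 55; x_2 ≥ 5 gives C(11,2) = 55; x_3 ≥ 9 gives C(7,2) = 21. Together 131.
Add back pairs where two caps are both exceeded: 15 + 1 + 1 = 17.
By inclusion–exclusion the count is 120 − 131 + 17 = 6.

6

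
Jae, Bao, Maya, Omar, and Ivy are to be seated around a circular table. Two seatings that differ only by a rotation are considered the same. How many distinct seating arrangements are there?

24

Seat Jae anywhere (absorbing the rotational symmetry), then permute the other 4: (4)! = 24.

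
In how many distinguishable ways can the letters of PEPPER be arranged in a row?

PEPPER has 6 letters with E appearing twice and P appearing 3 times.
Dividing 6! = 720 by 3!·2! = 12 for the repeated letters gives 60.

60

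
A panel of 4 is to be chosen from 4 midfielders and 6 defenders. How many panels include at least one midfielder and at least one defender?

Total 4-person selections from all 10: C(10,4) = 210.
Selections missing a whole group: no midfielders → C(6,4) = 15; no defenders → C(4,4) = 1.
Both groups omitted at once is impossible, so 210 − 16 = 194.

194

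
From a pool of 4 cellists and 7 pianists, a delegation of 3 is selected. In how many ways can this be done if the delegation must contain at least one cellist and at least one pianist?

126

Total 3-person selections from all 11: C(11,3) = 165.
Selections missing a whole group: no cellists → C(7,3) = 35; no pianists → C(4,3) = 4.
Both groups omitted at once is impossible, so 165 − 39 = 126.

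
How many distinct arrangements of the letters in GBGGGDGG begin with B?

With the first slot taken by B, it remains to arrange the other 7 letters (GGGGDGG).
Those 7 letters have G appearing 6 times, giving (7)!/(6!) = 7.

7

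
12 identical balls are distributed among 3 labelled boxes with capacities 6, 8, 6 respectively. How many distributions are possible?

Without the upper bounds there are C(14,2) = 91 ways to split 12 among 3 boxes.
Subtract solutions that violate a single cap (substitute x_i' = x_i − (cap_i+1)): x_1 ≥ 7 gives C(7,2) = 21; x_2 ≥ 9 gives C(5,2) = 10; x_3 ≥ 7 gives C(7,2) = 21. Together 52.
No two caps can be exceeded simultaneously, so the pair terms are all 0.
By inclusion–exclusion the count is 91 − 52 + 0 = 39.

39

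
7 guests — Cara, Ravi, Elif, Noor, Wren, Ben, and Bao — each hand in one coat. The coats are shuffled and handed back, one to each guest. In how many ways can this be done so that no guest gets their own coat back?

1854

Count assignments avoiding every fixed point. For any j of the 7 guests fixed to their own coat, the other 7−j can be arranged in (7−j)! ways.
By inclusion–exclusion this is Σ_{j=0}^{7} (−1)^j C(7,j)·(7−j)!.
Computing: 5040 − 5040 + 2520 − 840 + 210 − 42 + 7 − 1 = 1854.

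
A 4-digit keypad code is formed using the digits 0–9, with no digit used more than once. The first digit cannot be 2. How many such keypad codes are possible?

4536

The first digit has 10−1 = 9 choices (anything except 2).
The remaining 3 digits are filled from the other 9 symbols without repetition: 9 × 8 × 7 = 504.
Total: 9 × 504 = 4536.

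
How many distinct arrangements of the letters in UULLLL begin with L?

10

With the first slot taken by L, it remains to arrange the other 5 letters (UULLL).
Those 5 letters have L appearing 3 times and U appearing twice, giving (5)!/(3!·2!) = 10.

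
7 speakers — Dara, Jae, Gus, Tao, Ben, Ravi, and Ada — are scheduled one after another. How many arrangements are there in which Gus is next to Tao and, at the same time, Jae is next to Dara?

480

Treat {Gus,Tao} as one block (2 orders) and {Jae,Dara} as another (2 orders).
That leaves 5 units to arrange: 2 × 2 × 5! = 4 × 120 = 480.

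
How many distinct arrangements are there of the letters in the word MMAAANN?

210

MMAAANN has 7 letters with A appearing 3 times, M appearing twice, and N appearing twice.
So there are 7! / (3!·2!·2!) = 210 distinguishable arrangements.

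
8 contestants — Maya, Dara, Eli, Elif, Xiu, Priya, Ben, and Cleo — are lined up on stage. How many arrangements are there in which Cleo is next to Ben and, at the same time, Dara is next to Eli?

Treat {Cleo,Ben} as one block (2 orders) and {Dara,Eli} as another (2 orders).
That leaves 6 units to arrange: 2 × 2 × 6! = 4 × 720 = 2880.

2880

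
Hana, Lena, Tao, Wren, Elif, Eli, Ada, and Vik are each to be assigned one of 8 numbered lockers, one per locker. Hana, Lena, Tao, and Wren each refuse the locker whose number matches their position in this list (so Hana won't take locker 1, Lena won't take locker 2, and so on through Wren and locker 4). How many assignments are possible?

Let Aᵢ (for 1 ≤ i ≤ 4) be the placements that put person i in their forbidden locker. Any j of these fix j positions, leaving (8−j)! ways to fill the rest, and there are C(4,j) ways to pick which j.
By inclusion–exclusion, the number of valid placements is Σ_{j=0}^{4} (−1)^j C(4,j)·(8−j)!.
Computing: 40320 − 20160 + 4320 − 480 + 24 = 24024.

24024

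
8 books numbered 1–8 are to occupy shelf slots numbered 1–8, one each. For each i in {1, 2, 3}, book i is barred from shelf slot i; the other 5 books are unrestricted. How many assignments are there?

27240

Let Aᵢ (for i ∈ {1, 2, 3}) be the placements that put book i in its forbidden shelf slot. Any j of these fix j positions, leaving (8−j)! ways to fill the rest, and there are C(3,j) ways to pick which j.
By inclusion–exclusion, the number of valid placements is Σ_{j=0}^{3} (−1)^j C(3,j)·(8−j)!.
Computing: 40320 − 15120 + 2160 − 120 = 27240.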